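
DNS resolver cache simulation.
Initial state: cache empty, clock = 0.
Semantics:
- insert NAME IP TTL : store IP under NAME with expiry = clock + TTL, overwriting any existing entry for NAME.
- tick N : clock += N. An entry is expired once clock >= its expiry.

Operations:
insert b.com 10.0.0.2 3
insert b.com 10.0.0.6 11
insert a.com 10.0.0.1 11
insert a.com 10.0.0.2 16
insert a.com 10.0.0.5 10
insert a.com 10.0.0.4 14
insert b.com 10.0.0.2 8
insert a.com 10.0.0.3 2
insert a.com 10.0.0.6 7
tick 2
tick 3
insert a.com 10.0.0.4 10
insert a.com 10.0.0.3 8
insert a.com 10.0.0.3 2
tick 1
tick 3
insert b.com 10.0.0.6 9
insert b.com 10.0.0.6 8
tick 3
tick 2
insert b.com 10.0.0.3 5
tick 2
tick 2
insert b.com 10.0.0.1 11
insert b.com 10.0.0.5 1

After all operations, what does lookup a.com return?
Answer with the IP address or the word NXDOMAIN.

Op 1: insert b.com -> 10.0.0.2 (expiry=0+3=3). clock=0
Op 2: insert b.com -> 10.0.0.6 (expiry=0+11=11). clock=0
Op 3: insert a.com -> 10.0.0.1 (expiry=0+11=11). clock=0
Op 4: insert a.com -> 10.0.0.2 (expiry=0+16=16). clock=0
Op 5: insert a.com -> 10.0.0.5 (expiry=0+10=10). clock=0
Op 6: insert a.com -> 10.0.0.4 (expiry=0+14=14). clock=0
Op 7: insert b.com -> 10.0.0.2 (expiry=0+8=8). clock=0
Op 8: insert a.com -> 10.0.0.3 (expiry=0+2=2). clock=0
Op 9: insert a.com -> 10.0.0.6 (expiry=0+7=7). clock=0
Op 10: tick 2 -> clock=2.
Op 11: tick 3 -> clock=5.
Op 12: insert a.com -> 10.0.0.4 (expiry=5+10=15). clock=5
Op 13: insert a.com -> 10.0.0.3 (expiry=5+8=13). clock=5
Op 14: insert a.com -> 10.0.0.3 (expiry=5+2=7). clock=5
Op 15: tick 1 -> clock=6.
Op 16: tick 3 -> clock=9. purged={a.com,b.com}
Op 17: insert b.com -> 10.0.0.6 (expiry=9+9=18). clock=9
Op 18: insert b.com -> 10.0.0.6 (expiry=9+8=17). clock=9
Op 19: tick 3 -> clock=12.
Op 20: tick 2 -> clock=14.
Op 21: insert b.com -> 10.0.0.3 (expiry=14+5=19). clock=14
Op 22: tick 2 -> clock=16.
Op 23: tick 2 -> clock=18.
Op 24: insert b.com -> 10.0.0.1 (expiry=18+11=29). clock=18
Op 25: insert b.com -> 10.0.0.5 (expiry=18+1=19). clock=18
lookup a.com: not in cache (expired or never inserted)

Answer: NXDOMAIN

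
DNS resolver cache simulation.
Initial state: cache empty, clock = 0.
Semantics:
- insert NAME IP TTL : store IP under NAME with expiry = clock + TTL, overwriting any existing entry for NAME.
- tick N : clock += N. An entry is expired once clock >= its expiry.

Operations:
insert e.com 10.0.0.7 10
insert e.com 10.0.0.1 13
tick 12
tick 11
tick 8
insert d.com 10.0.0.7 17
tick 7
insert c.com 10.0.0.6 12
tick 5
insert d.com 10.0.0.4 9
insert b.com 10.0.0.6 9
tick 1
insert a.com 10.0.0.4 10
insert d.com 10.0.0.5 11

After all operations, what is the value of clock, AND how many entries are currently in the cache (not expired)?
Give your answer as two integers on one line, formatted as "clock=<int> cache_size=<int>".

Op 1: insert e.com -> 10.0.0.7 (expiry=0+10=10). clock=0
Op 2: insert e.com -> 10.0.0.1 (expiry=0+13=13). clock=0
Op 3: tick 12 -> clock=12.
Op 4: tick 11 -> clock=23. purged={e.com}
Op 5: tick 8 -> clock=31.
Op 6: insert d.com -> 10.0.0.7 (expiry=31+17=48). clock=31
Op 7: tick 7 -> clock=38.
Op 8: insert c.com -> 10.0.0.6 (expiry=38+12=50). clock=38
Op 9: tick 5 -> clock=43.
Op 10: insert d.com -> 10.0.0.4 (expiry=43+9=52). clock=43
Op 11: insert b.com -> 10.0.0.6 (expiry=43+9=52). clock=43
Op 12: tick 1 -> clock=44.
Op 13: insert a.com -> 10.0.0.4 (expiry=44+10=54). clock=44
Op 14: insert d.com -> 10.0.0.5 (expiry=44+11=55). clock=44
Final clock = 44
Final cache (unexpired): {a.com,b.com,c.com,d.com} -> size=4

Answer: clock=44 cache_size=4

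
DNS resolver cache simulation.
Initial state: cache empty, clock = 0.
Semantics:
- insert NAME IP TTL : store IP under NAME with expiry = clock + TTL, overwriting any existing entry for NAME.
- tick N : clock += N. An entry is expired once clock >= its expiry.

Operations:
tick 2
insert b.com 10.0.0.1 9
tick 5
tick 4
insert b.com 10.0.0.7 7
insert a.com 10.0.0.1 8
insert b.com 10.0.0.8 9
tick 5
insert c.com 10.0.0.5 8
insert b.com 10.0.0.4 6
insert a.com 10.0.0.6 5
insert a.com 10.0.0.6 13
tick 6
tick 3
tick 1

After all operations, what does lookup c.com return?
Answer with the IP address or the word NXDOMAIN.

Answer: NXDOMAIN

Derivation:
Op 1: tick 2 -> clock=2.
Op 2: insert b.com -> 10.0.0.1 (expiry=2+9=11). clock=2
Op 3: tick 5 -> clock=7.
Op 4: tick 4 -> clock=11. purged={b.com}
Op 5: insert b.com -> 10.0.0.7 (expiry=11+7=18). clock=11
Op 6: insert a.com -> 10.0.0.1 (expiry=11+8=19). clock=11
Op 7: insert b.com -> 10.0.0.8 (expiry=11+9=20). clock=11
Op 8: tick 5 -> clock=16.
Op 9: insert c.com -> 10.0.0.5 (expiry=16+8=24). clock=16
Op 10: insert b.com -> 10.0.0.4 (expiry=16+6=22). clock=16
Op 11: insert a.com -> 10.0.0.6 (expiry=16+5=21). clock=16
Op 12: insert a.com -> 10.0.0.6 (expiry=16+13=29). clock=16
Op 13: tick 6 -> clock=22. purged={b.com}
Op 14: tick 3 -> clock=25. purged={c.com}
Op 15: tick 1 -> clock=26.
lookup c.com: not in cache (expired or never inserted)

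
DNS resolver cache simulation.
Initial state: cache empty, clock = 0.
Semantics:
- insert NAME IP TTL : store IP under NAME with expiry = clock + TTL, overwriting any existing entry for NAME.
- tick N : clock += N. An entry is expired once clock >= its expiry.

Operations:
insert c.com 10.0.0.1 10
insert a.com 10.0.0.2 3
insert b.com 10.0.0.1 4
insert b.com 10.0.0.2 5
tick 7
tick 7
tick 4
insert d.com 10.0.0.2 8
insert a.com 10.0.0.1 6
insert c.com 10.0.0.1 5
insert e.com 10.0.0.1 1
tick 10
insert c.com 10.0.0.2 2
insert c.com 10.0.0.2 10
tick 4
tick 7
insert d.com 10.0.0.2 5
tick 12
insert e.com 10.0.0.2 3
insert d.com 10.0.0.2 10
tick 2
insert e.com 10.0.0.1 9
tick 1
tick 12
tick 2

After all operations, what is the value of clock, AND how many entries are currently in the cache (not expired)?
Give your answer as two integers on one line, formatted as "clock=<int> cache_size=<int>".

Answer: clock=68 cache_size=0

Derivation:
Op 1: insert c.com -> 10.0.0.1 (expiry=0+10=10). clock=0
Op 2: insert a.com -> 10.0.0.2 (expiry=0+3=3). clock=0
Op 3: insert b.com -> 10.0.0.1 (expiry=0+4=4). clock=0
Op 4: insert b.com -> 10.0.0.2 (expiry=0+5=5). clock=0
Op 5: tick 7 -> clock=7. purged={a.com,b.com}
Op 6: tick 7 -> clock=14. purged={c.com}
Op 7: tick 4 -> clock=18.
Op 8: insert d.com -> 10.0.0.2 (expiry=18+8=26). clock=18
Op 9: insert a.com -> 10.0.0.1 (expiry=18+6=24). clock=18
Op 10: insert c.com -> 10.0.0.1 (expiry=18+5=23). clock=18
Op 11: insert e.com -> 10.0.0.1 (expiry=18+1=19). clock=18
Op 12: tick 10 -> clock=28. purged={a.com,c.com,d.com,e.com}
Op 13: insert c.com -> 10.0.0.2 (expiry=28+2=30). clock=28
Op 14: insert c.com -> 10.0.0.2 (expiry=28+10=38). clock=28
Op 15: tick 4 -> clock=32.
Op 16: tick 7 -> clock=39. purged={c.com}
Op 17: insert d.com -> 10.0.0.2 (expiry=39+5=44). clock=39
Op 18: tick 12 -> clock=51. purged={d.com}
Op 19: insert e.com -> 10.0.0.2 (expiry=51+3=54). clock=51
Op 20: insert d.com -> 10.0.0.2 (expiry=51+10=61). clock=51
Op 21: tick 2 -> clock=53.
Op 22: insert e.com -> 10.0.0.1 (expiry=53+9=62). clock=53
Op 23: tick 1 -> clock=54.
Op 24: tick 12 -> clock=66. purged={d.com,e.com}
Op 25: tick 2 -> clock=68.
Final clock = 68
Final cache (unexpired): {} -> size=0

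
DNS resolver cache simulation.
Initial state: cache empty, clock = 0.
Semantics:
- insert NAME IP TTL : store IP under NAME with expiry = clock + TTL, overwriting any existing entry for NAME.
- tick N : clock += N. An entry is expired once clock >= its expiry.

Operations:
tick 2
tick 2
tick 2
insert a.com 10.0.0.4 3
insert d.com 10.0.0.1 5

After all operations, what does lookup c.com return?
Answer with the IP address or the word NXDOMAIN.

Op 1: tick 2 -> clock=2.
Op 2: tick 2 -> clock=4.
Op 3: tick 2 -> clock=6.
Op 4: insert a.com -> 10.0.0.4 (expiry=6+3=9). clock=6
Op 5: insert d.com -> 10.0.0.1 (expiry=6+5=11). clock=6
lookup c.com: not in cache (expired or never inserted)

Answer: NXDOMAIN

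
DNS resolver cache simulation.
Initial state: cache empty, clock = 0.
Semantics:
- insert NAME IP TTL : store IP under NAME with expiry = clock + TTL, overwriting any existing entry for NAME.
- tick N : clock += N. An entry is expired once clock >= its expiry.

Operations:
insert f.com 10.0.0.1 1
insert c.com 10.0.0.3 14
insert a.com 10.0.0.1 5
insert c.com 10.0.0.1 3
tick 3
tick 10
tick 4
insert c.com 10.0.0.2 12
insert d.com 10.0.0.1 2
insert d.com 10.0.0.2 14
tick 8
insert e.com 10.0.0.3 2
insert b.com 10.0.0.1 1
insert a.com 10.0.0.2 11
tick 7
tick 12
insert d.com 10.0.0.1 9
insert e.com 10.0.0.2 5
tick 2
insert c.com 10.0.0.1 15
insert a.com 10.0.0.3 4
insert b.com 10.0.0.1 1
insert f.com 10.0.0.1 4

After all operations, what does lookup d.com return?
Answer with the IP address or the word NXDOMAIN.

Answer: 10.0.0.1

Derivation:
Op 1: insert f.com -> 10.0.0.1 (expiry=0+1=1). clock=0
Op 2: insert c.com -> 10.0.0.3 (expiry=0+14=14). clock=0
Op 3: insert a.com -> 10.0.0.1 (expiry=0+5=5). clock=0
Op 4: insert c.com -> 10.0.0.1 (expiry=0+3=3). clock=0
Op 5: tick 3 -> clock=3. purged={c.com,f.com}
Op 6: tick 10 -> clock=13. purged={a.com}
Op 7: tick 4 -> clock=17.
Op 8: insert c.com -> 10.0.0.2 (expiry=17+12=29). clock=17
Op 9: insert d.com -> 10.0.0.1 (expiry=17+2=19). clock=17
Op 10: insert d.com -> 10.0.0.2 (expiry=17+14=31). clock=17
Op 11: tick 8 -> clock=25.
Op 12: insert e.com -> 10.0.0.3 (expiry=25+2=27). clock=25
Op 13: insert b.com -> 10.0.0.1 (expiry=25+1=26). clock=25
Op 14: insert a.com -> 10.0.0.2 (expiry=25+11=36). clock=25
Op 15: tick 7 -> clock=32. purged={b.com,c.com,d.com,e.com}
Op 16: tick 12 -> clock=44. purged={a.com}
Op 17: insert d.com -> 10.0.0.1 (expiry=44+9=53). clock=44
Op 18: insert e.com -> 10.0.0.2 (expiry=44+5=49). clock=44
Op 19: tick 2 -> clock=46.
Op 20: insert c.com -> 10.0.0.1 (expiry=46+15=61). clock=46
Op 21: insert a.com -> 10.0.0.3 (expiry=46+4=50). clock=46
Op 22: insert b.com -> 10.0.0.1 (expiry=46+1=47). clock=46
Op 23: insert f.com -> 10.0.0.1 (expiry=46+4=50). clock=46
lookup d.com: present, ip=10.0.0.1 expiry=53 > clock=46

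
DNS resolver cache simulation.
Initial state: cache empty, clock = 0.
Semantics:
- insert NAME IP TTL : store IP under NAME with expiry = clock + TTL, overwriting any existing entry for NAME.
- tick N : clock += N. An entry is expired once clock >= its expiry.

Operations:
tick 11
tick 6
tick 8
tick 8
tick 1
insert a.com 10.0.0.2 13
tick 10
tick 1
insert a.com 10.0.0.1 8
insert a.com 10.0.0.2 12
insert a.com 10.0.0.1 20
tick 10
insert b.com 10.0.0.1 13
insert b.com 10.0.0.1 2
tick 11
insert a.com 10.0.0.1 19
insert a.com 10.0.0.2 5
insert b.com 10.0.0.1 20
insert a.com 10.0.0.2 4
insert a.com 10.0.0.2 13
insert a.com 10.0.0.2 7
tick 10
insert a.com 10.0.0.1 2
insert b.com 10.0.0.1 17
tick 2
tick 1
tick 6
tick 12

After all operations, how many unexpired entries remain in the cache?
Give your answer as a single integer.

Op 1: tick 11 -> clock=11.
Op 2: tick 6 -> clock=17.
Op 3: tick 8 -> clock=25.
Op 4: tick 8 -> clock=33.
Op 5: tick 1 -> clock=34.
Op 6: insert a.com -> 10.0.0.2 (expiry=34+13=47). clock=34
Op 7: tick 10 -> clock=44.
Op 8: tick 1 -> clock=45.
Op 9: insert a.com -> 10.0.0.1 (expiry=45+8=53). clock=45
Op 10: insert a.com -> 10.0.0.2 (expiry=45+12=57). clock=45
Op 11: insert a.com -> 10.0.0.1 (expiry=45+20=65). clock=45
Op 12: tick 10 -> clock=55.
Op 13: insert b.com -> 10.0.0.1 (expiry=55+13=68). clock=55
Op 14: insert b.com -> 10.0.0.1 (expiry=55+2=57). clock=55
Op 15: tick 11 -> clock=66. purged={a.com,b.com}
Op 16: insert a.com -> 10.0.0.1 (expiry=66+19=85). clock=66
Op 17: insert a.com -> 10.0.0.2 (expiry=66+5=71). clock=66
Op 18: insert b.com -> 10.0.0.1 (expiry=66+20=86). clock=66
Op 19: insert a.com -> 10.0.0.2 (expiry=66+4=70). clock=66
Op 20: insert a.com -> 10.0.0.2 (expiry=66+13=79). clock=66
Op 21: insert a.com -> 10.0.0.2 (expiry=66+7=73). clock=66
Op 22: tick 10 -> clock=76. purged={a.com}
Op 23: insert a.com -> 10.0.0.1 (expiry=76+2=78). clock=76
Op 24: insert b.com -> 10.0.0.1 (expiry=76+17=93). clock=76
Op 25: tick 2 -> clock=78. purged={a.com}
Op 26: tick 1 -> clock=79.
Op 27: tick 6 -> clock=85.
Op 28: tick 12 -> clock=97. purged={b.com}
Final cache (unexpired): {} -> size=0

Answer: 0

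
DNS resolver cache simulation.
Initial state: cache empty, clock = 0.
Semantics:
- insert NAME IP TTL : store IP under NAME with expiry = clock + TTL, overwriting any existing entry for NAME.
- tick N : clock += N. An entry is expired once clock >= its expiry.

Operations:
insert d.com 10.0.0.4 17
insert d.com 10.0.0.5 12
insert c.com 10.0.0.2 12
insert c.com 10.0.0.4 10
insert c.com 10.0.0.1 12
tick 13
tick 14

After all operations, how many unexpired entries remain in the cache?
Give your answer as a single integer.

Answer: 0

Derivation:
Op 1: insert d.com -> 10.0.0.4 (expiry=0+17=17). clock=0
Op 2: insert d.com -> 10.0.0.5 (expiry=0+12=12). clock=0
Op 3: insert c.com -> 10.0.0.2 (expiry=0+12=12). clock=0
Op 4: insert c.com -> 10.0.0.4 (expiry=0+10=10). clock=0
Op 5: insert c.com -> 10.0.0.1 (expiry=0+12=12). clock=0
Op 6: tick 13 -> clock=13. purged={c.com,d.com}
Op 7: tick 14 -> clock=27.
Final cache (unexpired): {} -> size=0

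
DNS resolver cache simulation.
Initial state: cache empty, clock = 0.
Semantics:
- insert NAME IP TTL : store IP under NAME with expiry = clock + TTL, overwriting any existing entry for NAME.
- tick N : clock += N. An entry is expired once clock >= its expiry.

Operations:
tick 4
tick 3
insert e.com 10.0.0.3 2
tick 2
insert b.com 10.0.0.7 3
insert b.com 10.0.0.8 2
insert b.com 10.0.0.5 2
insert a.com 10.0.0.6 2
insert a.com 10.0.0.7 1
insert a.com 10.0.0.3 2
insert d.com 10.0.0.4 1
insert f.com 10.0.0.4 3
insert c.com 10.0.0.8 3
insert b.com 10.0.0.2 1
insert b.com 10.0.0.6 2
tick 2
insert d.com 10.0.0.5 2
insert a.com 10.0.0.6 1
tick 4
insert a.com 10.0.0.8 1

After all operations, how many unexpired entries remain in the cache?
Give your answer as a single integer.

Op 1: tick 4 -> clock=4.
Op 2: tick 3 -> clock=7.
Op 3: insert e.com -> 10.0.0.3 (expiry=7+2=9). clock=7
Op 4: tick 2 -> clock=9. purged={e.com}
Op 5: insert b.com -> 10.0.0.7 (expiry=9+3=12). clock=9
Op 6: insert b.com -> 10.0.0.8 (expiry=9+2=11). clock=9
Op 7: insert b.com -> 10.0.0.5 (expiry=9+2=11). clock=9
Op 8: insert a.com -> 10.0.0.6 (expiry=9+2=11). clock=9
Op 9: insert a.com -> 10.0.0.7 (expiry=9+1=10). clock=9
Op 10: insert a.com -> 10.0.0.3 (expiry=9+2=11). clock=9
Op 11: insert d.com -> 10.0.0.4 (expiry=9+1=10). clock=9
Op 12: insert f.com -> 10.0.0.4 (expiry=9+3=12). clock=9
Op 13: insert c.com -> 10.0.0.8 (expiry=9+3=12). clock=9
Op 14: insert b.com -> 10.0.0.2 (expiry=9+1=10). clock=9
Op 15: insert b.com -> 10.0.0.6 (expiry=9+2=11). clock=9
Op 16: tick 2 -> clock=11. purged={a.com,b.com,d.com}
Op 17: insert d.com -> 10.0.0.5 (expiry=11+2=13). clock=11
Op 18: insert a.com -> 10.0.0.6 (expiry=11+1=12). clock=11
Op 19: tick 4 -> clock=15. purged={a.com,c.com,d.com,f.com}
Op 20: insert a.com -> 10.0.0.8 (expiry=15+1=16). clock=15
Final cache (unexpired): {a.com} -> size=1

Answer: 1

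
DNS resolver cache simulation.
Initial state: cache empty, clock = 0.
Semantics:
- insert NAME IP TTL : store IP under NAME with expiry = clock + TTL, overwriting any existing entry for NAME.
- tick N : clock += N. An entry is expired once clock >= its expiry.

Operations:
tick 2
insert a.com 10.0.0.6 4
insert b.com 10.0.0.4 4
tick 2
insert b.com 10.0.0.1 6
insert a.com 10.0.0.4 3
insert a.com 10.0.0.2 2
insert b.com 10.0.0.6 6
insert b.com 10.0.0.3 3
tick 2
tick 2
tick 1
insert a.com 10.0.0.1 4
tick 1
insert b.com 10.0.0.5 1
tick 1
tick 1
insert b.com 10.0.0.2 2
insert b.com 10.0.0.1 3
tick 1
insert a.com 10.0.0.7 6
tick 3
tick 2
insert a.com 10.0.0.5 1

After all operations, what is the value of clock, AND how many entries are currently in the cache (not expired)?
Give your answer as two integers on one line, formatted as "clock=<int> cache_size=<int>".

Answer: clock=18 cache_size=1

Derivation:
Op 1: tick 2 -> clock=2.
Op 2: insert a.com -> 10.0.0.6 (expiry=2+4=6). clock=2
Op 3: insert b.com -> 10.0.0.4 (expiry=2+4=6). clock=2
Op 4: tick 2 -> clock=4.
Op 5: insert b.com -> 10.0.0.1 (expiry=4+6=10). clock=4
Op 6: insert a.com -> 10.0.0.4 (expiry=4+3=7). clock=4
Op 7: insert a.com -> 10.0.0.2 (expiry=4+2=6). clock=4
Op 8: insert b.com -> 10.0.0.6 (expiry=4+6=10). clock=4
Op 9: insert b.com -> 10.0.0.3 (expiry=4+3=7). clock=4
Op 10: tick 2 -> clock=6. purged={a.com}
Op 11: tick 2 -> clock=8. purged={b.com}
Op 12: tick 1 -> clock=9.
Op 13: insert a.com -> 10.0.0.1 (expiry=9+4=13). clock=9
Op 14: tick 1 -> clock=10.
Op 15: insert b.com -> 10.0.0.5 (expiry=10+1=11). clock=10
Op 16: tick 1 -> clock=11. purged={b.com}
Op 17: tick 1 -> clock=12.
Op 18: insert b.com -> 10.0.0.2 (expiry=12+2=14). clock=12
Op 19: insert b.com -> 10.0.0.1 (expiry=12+3=15). clock=12
Op 20: tick 1 -> clock=13. purged={a.com}
Op 21: insert a.com -> 10.0.0.7 (expiry=13+6=19). clock=13
Op 22: tick 3 -> clock=16. purged={b.com}
Op 23: tick 2 -> clock=18.
Op 24: insert a.com -> 10.0.0.5 (expiry=18+1=19). clock=18
Final clock = 18
Final cache (unexpired): {a.com} -> size=1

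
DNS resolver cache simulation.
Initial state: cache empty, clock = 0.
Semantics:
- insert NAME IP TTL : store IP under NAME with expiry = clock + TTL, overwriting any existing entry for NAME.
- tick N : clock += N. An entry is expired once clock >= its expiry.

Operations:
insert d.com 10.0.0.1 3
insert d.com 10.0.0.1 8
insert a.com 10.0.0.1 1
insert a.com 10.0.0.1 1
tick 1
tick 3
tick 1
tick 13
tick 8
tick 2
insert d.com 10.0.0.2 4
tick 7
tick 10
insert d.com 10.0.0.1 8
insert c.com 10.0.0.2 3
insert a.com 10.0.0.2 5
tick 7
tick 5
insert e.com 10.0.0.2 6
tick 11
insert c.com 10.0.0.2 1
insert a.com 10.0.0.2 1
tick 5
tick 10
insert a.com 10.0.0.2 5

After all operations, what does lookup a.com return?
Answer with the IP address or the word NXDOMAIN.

Answer: 10.0.0.2

Derivation:
Op 1: insert d.com -> 10.0.0.1 (expiry=0+3=3). clock=0
Op 2: insert d.com -> 10.0.0.1 (expiry=0+8=8). clock=0
Op 3: insert a.com -> 10.0.0.1 (expiry=0+1=1). clock=0
Op 4: insert a.com -> 10.0.0.1 (expiry=0+1=1). clock=0
Op 5: tick 1 -> clock=1. purged={a.com}
Op 6: tick 3 -> clock=4.
Op 7: tick 1 -> clock=5.
Op 8: tick 13 -> clock=18. purged={d.com}
Op 9: tick 8 -> clock=26.
Op 10: tick 2 -> clock=28.
Op 11: insert d.com -> 10.0.0.2 (expiry=28+4=32). clock=28
Op 12: tick 7 -> clock=35. purged={d.com}
Op 13: tick 10 -> clock=45.
Op 14: insert d.com -> 10.0.0.1 (expiry=45+8=53). clock=45
Op 15: insert c.com -> 10.0.0.2 (expiry=45+3=48). clock=45
Op 16: insert a.com -> 10.0.0.2 (expiry=45+5=50). clock=45
Op 17: tick 7 -> clock=52. purged={a.com,c.com}
Op 18: tick 5 -> clock=57. purged={d.com}
Op 19: insert e.com -> 10.0.0.2 (expiry=57+6=63). clock=57
Op 20: tick 11 -> clock=68. purged={e.com}
Op 21: insert c.com -> 10.0.0.2 (expiry=68+1=69). clock=68
Op 22: insert a.com -> 10.0.0.2 (expiry=68+1=69). clock=68
Op 23: tick 5 -> clock=73. purged={a.com,c.com}
Op 24: tick 10 -> clock=83.
Op 25: insert a.com -> 10.0.0.2 (expiry=83+5=88). clock=83
lookup a.com: present, ip=10.0.0.2 expiry=88 > clock=83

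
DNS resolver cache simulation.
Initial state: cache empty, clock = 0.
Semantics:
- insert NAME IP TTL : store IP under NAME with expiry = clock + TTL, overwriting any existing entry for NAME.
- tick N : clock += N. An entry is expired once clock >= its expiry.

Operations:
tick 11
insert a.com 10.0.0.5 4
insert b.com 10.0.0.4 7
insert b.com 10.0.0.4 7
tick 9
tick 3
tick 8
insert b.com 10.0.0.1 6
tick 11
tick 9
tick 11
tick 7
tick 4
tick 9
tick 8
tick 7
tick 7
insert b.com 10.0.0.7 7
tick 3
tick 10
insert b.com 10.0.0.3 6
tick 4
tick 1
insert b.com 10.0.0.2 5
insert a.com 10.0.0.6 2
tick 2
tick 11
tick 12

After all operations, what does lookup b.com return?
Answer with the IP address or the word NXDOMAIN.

Answer: NXDOMAIN

Derivation:
Op 1: tick 11 -> clock=11.
Op 2: insert a.com -> 10.0.0.5 (expiry=11+4=15). clock=11
Op 3: insert b.com -> 10.0.0.4 (expiry=11+7=18). clock=11
Op 4: insert b.com -> 10.0.0.4 (expiry=11+7=18). clock=11
Op 5: tick 9 -> clock=20. purged={a.com,b.com}
Op 6: tick 3 -> clock=23.
Op 7: tick 8 -> clock=31.
Op 8: insert b.com -> 10.0.0.1 (expiry=31+6=37). clock=31
Op 9: tick 11 -> clock=42. purged={b.com}
Op 10: tick 9 -> clock=51.
Op 11: tick 11 -> clock=62.
Op 12: tick 7 -> clock=69.
Op 13: tick 4 -> clock=73.
Op 14: tick 9 -> clock=82.
Op 15: tick 8 -> clock=90.
Op 16: tick 7 -> clock=97.
Op 17: tick 7 -> clock=104.
Op 18: insert b.com -> 10.0.0.7 (expiry=104+7=111). clock=104
Op 19: tick 3 -> clock=107.
Op 20: tick 10 -> clock=117. purged={b.com}
Op 21: insert b.com -> 10.0.0.3 (expiry=117+6=123). clock=117
Op 22: tick 4 -> clock=121.
Op 23: tick 1 -> clock=122.
Op 24: insert b.com -> 10.0.0.2 (expiry=122+5=127). clock=122
Op 25: insert a.com -> 10.0.0.6 (expiry=122+2=124). clock=122
Op 26: tick 2 -> clock=124. purged={a.com}
Op 27: tick 11 -> clock=135. purged={b.com}
Op 28: tick 12 -> clock=147.
lookup b.com: not in cache (expired or never inserted)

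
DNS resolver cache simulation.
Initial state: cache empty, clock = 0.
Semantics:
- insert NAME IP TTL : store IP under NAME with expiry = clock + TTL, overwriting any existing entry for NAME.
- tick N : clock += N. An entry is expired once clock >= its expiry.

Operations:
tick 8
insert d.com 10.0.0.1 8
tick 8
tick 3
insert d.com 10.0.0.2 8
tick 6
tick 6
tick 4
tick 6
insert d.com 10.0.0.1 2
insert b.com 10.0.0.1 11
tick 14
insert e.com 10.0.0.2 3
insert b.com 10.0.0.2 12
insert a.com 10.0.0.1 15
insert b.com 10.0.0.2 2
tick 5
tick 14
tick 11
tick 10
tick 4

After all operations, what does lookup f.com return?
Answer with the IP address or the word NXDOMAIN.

Op 1: tick 8 -> clock=8.
Op 2: insert d.com -> 10.0.0.1 (expiry=8+8=16). clock=8
Op 3: tick 8 -> clock=16. purged={d.com}
Op 4: tick 3 -> clock=19.
Op 5: insert d.com -> 10.0.0.2 (expiry=19+8=27). clock=19
Op 6: tick 6 -> clock=25.
Op 7: tick 6 -> clock=31. purged={d.com}
Op 8: tick 4 -> clock=35.
Op 9: tick 6 -> clock=41.
Op 10: insert d.com -> 10.0.0.1 (expiry=41+2=43). clock=41
Op 11: insert b.com -> 10.0.0.1 (expiry=41+11=52). clock=41
Op 12: tick 14 -> clock=55. purged={b.com,d.com}
Op 13: insert e.com -> 10.0.0.2 (expiry=55+3=58). clock=55
Op 14: insert b.com -> 10.0.0.2 (expiry=55+12=67). clock=55
Op 15: insert a.com -> 10.0.0.1 (expiry=55+15=70). clock=55
Op 16: insert b.com -> 10.0.0.2 (expiry=55+2=57). clock=55
Op 17: tick 5 -> clock=60. purged={b.com,e.com}
Op 18: tick 14 -> clock=74. purged={a.com}
Op 19: tick 11 -> clock=85.
Op 20: tick 10 -> clock=95.
Op 21: tick 4 -> clock=99.
lookup f.com: not in cache (expired or never inserted)

Answer: NXDOMAIN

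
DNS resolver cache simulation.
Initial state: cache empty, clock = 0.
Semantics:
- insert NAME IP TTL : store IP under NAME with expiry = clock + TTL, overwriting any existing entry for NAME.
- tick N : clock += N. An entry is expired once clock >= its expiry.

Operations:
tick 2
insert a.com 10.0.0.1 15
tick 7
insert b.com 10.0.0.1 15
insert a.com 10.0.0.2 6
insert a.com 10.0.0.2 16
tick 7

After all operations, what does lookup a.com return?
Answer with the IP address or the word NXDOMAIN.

Op 1: tick 2 -> clock=2.
Op 2: insert a.com -> 10.0.0.1 (expiry=2+15=17). clock=2
Op 3: tick 7 -> clock=9.
Op 4: insert b.com -> 10.0.0.1 (expiry=9+15=24). clock=9
Op 5: insert a.com -> 10.0.0.2 (expiry=9+6=15). clock=9
Op 6: insert a.com -> 10.0.0.2 (expiry=9+16=25). clock=9
Op 7: tick 7 -> clock=16.
lookup a.com: present, ip=10.0.0.2 expiry=25 > clock=16

Answer: 10.0.0.2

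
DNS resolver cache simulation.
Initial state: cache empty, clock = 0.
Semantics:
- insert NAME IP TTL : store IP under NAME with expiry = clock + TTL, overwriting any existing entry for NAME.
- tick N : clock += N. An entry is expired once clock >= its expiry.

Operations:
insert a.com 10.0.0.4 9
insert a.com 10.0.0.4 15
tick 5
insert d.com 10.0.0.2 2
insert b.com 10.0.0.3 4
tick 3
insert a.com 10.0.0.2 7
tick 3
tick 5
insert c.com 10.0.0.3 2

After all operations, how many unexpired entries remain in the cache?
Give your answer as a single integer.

Answer: 1

Derivation:
Op 1: insert a.com -> 10.0.0.4 (expiry=0+9=9). clock=0
Op 2: insert a.com -> 10.0.0.4 (expiry=0+15=15). clock=0
Op 3: tick 5 -> clock=5.
Op 4: insert d.com -> 10.0.0.2 (expiry=5+2=7). clock=5
Op 5: insert b.com -> 10.0.0.3 (expiry=5+4=9). clock=5
Op 6: tick 3 -> clock=8. purged={d.com}
Op 7: insert a.com -> 10.0.0.2 (expiry=8+7=15). clock=8
Op 8: tick 3 -> clock=11. purged={b.com}
Op 9: tick 5 -> clock=16. purged={a.com}
Op 10: insert c.com -> 10.0.0.3 (expiry=16+2=18). clock=16
Final cache (unexpired): {c.com} -> size=1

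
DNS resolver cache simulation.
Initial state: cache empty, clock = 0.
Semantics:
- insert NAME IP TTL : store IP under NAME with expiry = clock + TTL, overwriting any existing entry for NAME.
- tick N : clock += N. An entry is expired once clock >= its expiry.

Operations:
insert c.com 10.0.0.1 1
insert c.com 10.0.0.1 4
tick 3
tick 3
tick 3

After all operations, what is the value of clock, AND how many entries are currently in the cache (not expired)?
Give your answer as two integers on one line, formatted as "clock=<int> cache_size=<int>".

Op 1: insert c.com -> 10.0.0.1 (expiry=0+1=1). clock=0
Op 2: insert c.com -> 10.0.0.1 (expiry=0+4=4). clock=0
Op 3: tick 3 -> clock=3.
Op 4: tick 3 -> clock=6. purged={c.com}
Op 5: tick 3 -> clock=9.
Final clock = 9
Final cache (unexpired): {} -> size=0

Answer: clock=9 cache_size=0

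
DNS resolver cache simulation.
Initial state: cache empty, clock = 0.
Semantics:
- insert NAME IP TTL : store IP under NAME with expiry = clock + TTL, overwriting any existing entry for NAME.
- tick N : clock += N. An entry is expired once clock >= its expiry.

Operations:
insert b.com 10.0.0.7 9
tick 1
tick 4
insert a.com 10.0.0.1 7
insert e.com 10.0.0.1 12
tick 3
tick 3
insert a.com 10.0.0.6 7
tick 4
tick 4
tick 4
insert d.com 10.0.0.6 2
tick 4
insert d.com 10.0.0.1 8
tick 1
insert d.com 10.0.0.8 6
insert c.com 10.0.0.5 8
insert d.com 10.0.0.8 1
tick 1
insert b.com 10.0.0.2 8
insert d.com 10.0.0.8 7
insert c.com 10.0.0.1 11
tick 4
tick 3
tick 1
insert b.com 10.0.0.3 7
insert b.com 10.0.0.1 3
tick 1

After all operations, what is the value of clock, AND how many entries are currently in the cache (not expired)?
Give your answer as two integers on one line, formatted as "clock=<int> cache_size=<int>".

Answer: clock=38 cache_size=2

Derivation:
Op 1: insert b.com -> 10.0.0.7 (expiry=0+9=9). clock=0
Op 2: tick 1 -> clock=1.
Op 3: tick 4 -> clock=5.
Op 4: insert a.com -> 10.0.0.1 (expiry=5+7=12). clock=5
Op 5: insert e.com -> 10.0.0.1 (expiry=5+12=17). clock=5
Op 6: tick 3 -> clock=8.
Op 7: tick 3 -> clock=11. purged={b.com}
Op 8: insert a.com -> 10.0.0.6 (expiry=11+7=18). clock=11
Op 9: tick 4 -> clock=15.
Op 10: tick 4 -> clock=19. purged={a.com,e.com}
Op 11: tick 4 -> clock=23.
Op 12: insert d.com -> 10.0.0.6 (expiry=23+2=25). clock=23
Op 13: tick 4 -> clock=27. purged={d.com}
Op 14: insert d.com -> 10.0.0.1 (expiry=27+8=35). clock=27
Op 15: tick 1 -> clock=28.
Op 16: insert d.com -> 10.0.0.8 (expiry=28+6=34). clock=28
Op 17: insert c.com -> 10.0.0.5 (expiry=28+8=36). clock=28
Op 18: insert d.com -> 10.0.0.8 (expiry=28+1=29). clock=28
Op 19: tick 1 -> clock=29. purged={d.com}
Op 20: insert b.com -> 10.0.0.2 (expiry=29+8=37). clock=29
Op 21: insert d.com -> 10.0.0.8 (expiry=29+7=36). clock=29
Op 22: insert c.com -> 10.0.0.1 (expiry=29+11=40). clock=29
Op 23: tick 4 -> clock=33.
Op 24: tick 3 -> clock=36. purged={d.com}
Op 25: tick 1 -> clock=37. purged={b.com}
Op 26: insert b.com -> 10.0.0.3 (expiry=37+7=44). clock=37
Op 27: insert b.com -> 10.0.0.1 (expiry=37+3=40). clock=37
Op 28: tick 1 -> clock=38.
Final clock = 38
Final cache (unexpired): {b.com,c.com} -> size=2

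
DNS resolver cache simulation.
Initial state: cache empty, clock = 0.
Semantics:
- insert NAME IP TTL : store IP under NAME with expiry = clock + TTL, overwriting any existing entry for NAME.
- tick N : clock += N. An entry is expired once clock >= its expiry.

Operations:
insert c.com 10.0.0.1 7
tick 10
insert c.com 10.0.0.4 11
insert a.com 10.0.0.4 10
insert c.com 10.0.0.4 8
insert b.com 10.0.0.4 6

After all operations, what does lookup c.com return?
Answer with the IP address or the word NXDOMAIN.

Op 1: insert c.com -> 10.0.0.1 (expiry=0+7=7). clock=0
Op 2: tick 10 -> clock=10. purged={c.com}
Op 3: insert c.com -> 10.0.0.4 (expiry=10+11=21). clock=10
Op 4: insert a.com -> 10.0.0.4 (expiry=10+10=20). clock=10
Op 5: insert c.com -> 10.0.0.4 (expiry=10+8=18). clock=10
Op 6: insert b.com -> 10.0.0.4 (expiry=10+6=16). clock=10
lookup c.com: present, ip=10.0.0.4 expiry=18 > clock=10

Answer: 10.0.0.4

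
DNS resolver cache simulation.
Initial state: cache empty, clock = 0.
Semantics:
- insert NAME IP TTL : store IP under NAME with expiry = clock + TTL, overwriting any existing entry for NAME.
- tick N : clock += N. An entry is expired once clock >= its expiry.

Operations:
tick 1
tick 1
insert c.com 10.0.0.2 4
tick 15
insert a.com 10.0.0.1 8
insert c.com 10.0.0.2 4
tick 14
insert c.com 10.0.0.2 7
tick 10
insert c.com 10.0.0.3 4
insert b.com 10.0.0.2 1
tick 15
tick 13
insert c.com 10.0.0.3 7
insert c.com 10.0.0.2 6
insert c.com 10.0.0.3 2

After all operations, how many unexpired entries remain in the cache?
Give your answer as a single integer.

Op 1: tick 1 -> clock=1.
Op 2: tick 1 -> clock=2.
Op 3: insert c.com -> 10.0.0.2 (expiry=2+4=6). clock=2
Op 4: tick 15 -> clock=17. purged={c.com}
Op 5: insert a.com -> 10.0.0.1 (expiry=17+8=25). clock=17
Op 6: insert c.com -> 10.0.0.2 (expiry=17+4=21). clock=17
Op 7: tick 14 -> clock=31. purged={a.com,c.com}
Op 8: insert c.com -> 10.0.0.2 (expiry=31+7=38). clock=31
Op 9: tick 10 -> clock=41. purged={c.com}
Op 10: insert c.com -> 10.0.0.3 (expiry=41+4=45). clock=41
Op 11: insert b.com -> 10.0.0.2 (expiry=41+1=42). clock=41
Op 12: tick 15 -> clock=56. purged={b.com,c.com}
Op 13: tick 13 -> clock=69.
Op 14: insert c.com -> 10.0.0.3 (expiry=69+7=76). clock=69
Op 15: insert c.com -> 10.0.0.2 (expiry=69+6=75). clock=69
Op 16: insert c.com -> 10.0.0.3 (expiry=69+2=71). clock=69
Final cache (unexpired): {c.com} -> size=1

Answer: 1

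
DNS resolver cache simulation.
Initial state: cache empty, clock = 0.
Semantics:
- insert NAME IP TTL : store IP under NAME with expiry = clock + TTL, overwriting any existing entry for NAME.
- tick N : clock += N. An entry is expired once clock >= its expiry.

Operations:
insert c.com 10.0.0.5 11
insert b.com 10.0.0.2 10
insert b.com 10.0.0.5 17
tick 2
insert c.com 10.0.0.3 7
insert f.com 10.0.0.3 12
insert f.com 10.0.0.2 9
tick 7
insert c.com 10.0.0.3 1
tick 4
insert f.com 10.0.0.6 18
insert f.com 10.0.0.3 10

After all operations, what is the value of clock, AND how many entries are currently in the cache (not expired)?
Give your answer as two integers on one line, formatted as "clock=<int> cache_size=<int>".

Op 1: insert c.com -> 10.0.0.5 (expiry=0+11=11). clock=0
Op 2: insert b.com -> 10.0.0.2 (expiry=0+10=10). clock=0
Op 3: insert b.com -> 10.0.0.5 (expiry=0+17=17). clock=0
Op 4: tick 2 -> clock=2.
Op 5: insert c.com -> 10.0.0.3 (expiry=2+7=9). clock=2
Op 6: insert f.com -> 10.0.0.3 (expiry=2+12=14). clock=2
Op 7: insert f.com -> 10.0.0.2 (expiry=2+9=11). clock=2
Op 8: tick 7 -> clock=9. purged={c.com}
Op 9: insert c.com -> 10.0.0.3 (expiry=9+1=10). clock=9
Op 10: tick 4 -> clock=13. purged={c.com,f.com}
Op 11: insert f.com -> 10.0.0.6 (expiry=13+18=31). clock=13
Op 12: insert f.com -> 10.0.0.3 (expiry=13+10=23). clock=13
Final clock = 13
Final cache (unexpired): {b.com,f.com} -> size=2

Answer: clock=13 cache_size=2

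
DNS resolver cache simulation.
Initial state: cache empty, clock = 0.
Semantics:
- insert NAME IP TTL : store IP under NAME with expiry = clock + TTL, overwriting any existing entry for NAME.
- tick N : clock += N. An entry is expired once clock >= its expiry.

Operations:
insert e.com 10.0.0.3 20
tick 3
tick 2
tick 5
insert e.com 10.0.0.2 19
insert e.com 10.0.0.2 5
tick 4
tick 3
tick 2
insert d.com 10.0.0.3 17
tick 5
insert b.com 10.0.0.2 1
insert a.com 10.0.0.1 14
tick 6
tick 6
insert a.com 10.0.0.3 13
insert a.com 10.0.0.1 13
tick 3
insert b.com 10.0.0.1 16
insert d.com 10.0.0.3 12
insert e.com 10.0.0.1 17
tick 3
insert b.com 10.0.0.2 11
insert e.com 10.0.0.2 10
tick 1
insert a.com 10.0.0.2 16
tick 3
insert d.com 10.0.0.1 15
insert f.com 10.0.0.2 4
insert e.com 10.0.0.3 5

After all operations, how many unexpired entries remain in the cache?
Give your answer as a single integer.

Answer: 5

Derivation:
Op 1: insert e.com -> 10.0.0.3 (expiry=0+20=20). clock=0
Op 2: tick 3 -> clock=3.
Op 3: tick 2 -> clock=5.
Op 4: tick 5 -> clock=10.
Op 5: insert e.com -> 10.0.0.2 (expiry=10+19=29). clock=10
Op 6: insert e.com -> 10.0.0.2 (expiry=10+5=15). clock=10
Op 7: tick 4 -> clock=14.
Op 8: tick 3 -> clock=17. purged={e.com}
Op 9: tick 2 -> clock=19.
Op 10: insert d.com -> 10.0.0.3 (expiry=19+17=36). clock=19
Op 11: tick 5 -> clock=24.
Op 12: insert b.com -> 10.0.0.2 (expiry=24+1=25). clock=24
Op 13: insert a.com -> 10.0.0.1 (expiry=24+14=38). clock=24
Op 14: tick 6 -> clock=30. purged={b.com}
Op 15: tick 6 -> clock=36. purged={d.com}
Op 16: insert a.com -> 10.0.0.3 (expiry=36+13=49). clock=36
Op 17: insert a.com -> 10.0.0.1 (expiry=36+13=49). clock=36
Op 18: tick 3 -> clock=39.
Op 19: insert b.com -> 10.0.0.1 (expiry=39+16=55). clock=39
Op 20: insert d.com -> 10.0.0.3 (expiry=39+12=51). clock=39
Op 21: insert e.com -> 10.0.0.1 (expiry=39+17=56). clock=39
Op 22: tick 3 -> clock=42.
Op 23: insert b.com -> 10.0.0.2 (expiry=42+11=53). clock=42
Op 24: insert e.com -> 10.0.0.2 (expiry=42+10=52). clock=42
Op 25: tick 1 -> clock=43.
Op 26: insert a.com -> 10.0.0.2 (expiry=43+16=59). clock=43
Op 27: tick 3 -> clock=46.
Op 28: insert d.com -> 10.0.0.1 (expiry=46+15=61). clock=46
Op 29: insert f.com -> 10.0.0.2 (expiry=46+4=50). clock=46
Op 30: insert e.com -> 10.0.0.3 (expiry=46+5=51). clock=46
Final cache (unexpired): {a.com,b.com,d.com,e.com,f.com} -> size=5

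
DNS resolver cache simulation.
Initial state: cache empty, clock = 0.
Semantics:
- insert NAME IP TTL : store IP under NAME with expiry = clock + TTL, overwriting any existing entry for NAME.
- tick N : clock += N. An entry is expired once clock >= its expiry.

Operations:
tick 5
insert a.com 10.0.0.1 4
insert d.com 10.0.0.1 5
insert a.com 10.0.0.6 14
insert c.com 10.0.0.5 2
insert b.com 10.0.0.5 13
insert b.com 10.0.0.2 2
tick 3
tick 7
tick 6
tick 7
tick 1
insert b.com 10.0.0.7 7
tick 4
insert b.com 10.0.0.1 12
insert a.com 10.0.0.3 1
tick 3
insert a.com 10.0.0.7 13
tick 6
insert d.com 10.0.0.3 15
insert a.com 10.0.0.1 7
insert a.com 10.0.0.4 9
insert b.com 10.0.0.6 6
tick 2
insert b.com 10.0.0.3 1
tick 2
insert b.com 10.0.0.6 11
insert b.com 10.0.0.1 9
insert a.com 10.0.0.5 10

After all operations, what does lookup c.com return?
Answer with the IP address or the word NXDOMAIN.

Op 1: tick 5 -> clock=5.
Op 2: insert a.com -> 10.0.0.1 (expiry=5+4=9). clock=5
Op 3: insert d.com -> 10.0.0.1 (expiry=5+5=10). clock=5
Op 4: insert a.com -> 10.0.0.6 (expiry=5+14=19). clock=5
Op 5: insert c.com -> 10.0.0.5 (expiry=5+2=7). clock=5
Op 6: insert b.com -> 10.0.0.5 (expiry=5+13=18). clock=5
Op 7: insert b.com -> 10.0.0.2 (expiry=5+2=7). clock=5
Op 8: tick 3 -> clock=8. purged={b.com,c.com}
Op 9: tick 7 -> clock=15. purged={d.com}
Op 10: tick 6 -> clock=21. purged={a.com}
Op 11: tick 7 -> clock=28.
Op 12: tick 1 -> clock=29.
Op 13: insert b.com -> 10.0.0.7 (expiry=29+7=36). clock=29
Op 14: tick 4 -> clock=33.
Op 15: insert b.com -> 10.0.0.1 (expiry=33+12=45). clock=33
Op 16: insert a.com -> 10.0.0.3 (expiry=33+1=34). clock=33
Op 17: tick 3 -> clock=36. purged={a.com}
Op 18: insert a.com -> 10.0.0.7 (expiry=36+13=49). clock=36
Op 19: tick 6 -> clock=42.
Op 20: insert d.com -> 10.0.0.3 (expiry=42+15=57). clock=42
Op 21: insert a.com -> 10.0.0.1 (expiry=42+7=49). clock=42
Op 22: insert a.com -> 10.0.0.4 (expiry=42+9=51). clock=42
Op 23: insert b.com -> 10.0.0.6 (expiry=42+6=48). clock=42
Op 24: tick 2 -> clock=44.
Op 25: insert b.com -> 10.0.0.3 (expiry=44+1=45). clock=44
Op 26: tick 2 -> clock=46. purged={b.com}
Op 27: insert b.com -> 10.0.0.6 (expiry=46+11=57). clock=46
Op 28: insert b.com -> 10.0.0.1 (expiry=46+9=55). clock=46
Op 29: insert a.com -> 10.0.0.5 (expiry=46+10=56). clock=46
lookup c.com: not in cache (expired or never inserted)

Answer: NXDOMAIN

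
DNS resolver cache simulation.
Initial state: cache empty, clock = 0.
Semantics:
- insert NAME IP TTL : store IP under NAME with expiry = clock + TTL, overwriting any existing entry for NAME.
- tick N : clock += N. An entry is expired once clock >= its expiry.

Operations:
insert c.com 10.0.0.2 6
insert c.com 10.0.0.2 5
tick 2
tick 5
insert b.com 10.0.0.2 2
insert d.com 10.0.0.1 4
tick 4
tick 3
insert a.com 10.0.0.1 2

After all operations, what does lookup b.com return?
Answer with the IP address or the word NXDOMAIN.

Op 1: insert c.com -> 10.0.0.2 (expiry=0+6=6). clock=0
Op 2: insert c.com -> 10.0.0.2 (expiry=0+5=5). clock=0
Op 3: tick 2 -> clock=2.
Op 4: tick 5 -> clock=7. purged={c.com}
Op 5: insert b.com -> 10.0.0.2 (expiry=7+2=9). clock=7
Op 6: insert d.com -> 10.0.0.1 (expiry=7+4=11). clock=7
Op 7: tick 4 -> clock=11. purged={b.com,d.com}
Op 8: tick 3 -> clock=14.
Op 9: insert a.com -> 10.0.0.1 (expiry=14+2=16). clock=14
lookup b.com: not in cache (expired or never inserted)

Answer: NXDOMAIN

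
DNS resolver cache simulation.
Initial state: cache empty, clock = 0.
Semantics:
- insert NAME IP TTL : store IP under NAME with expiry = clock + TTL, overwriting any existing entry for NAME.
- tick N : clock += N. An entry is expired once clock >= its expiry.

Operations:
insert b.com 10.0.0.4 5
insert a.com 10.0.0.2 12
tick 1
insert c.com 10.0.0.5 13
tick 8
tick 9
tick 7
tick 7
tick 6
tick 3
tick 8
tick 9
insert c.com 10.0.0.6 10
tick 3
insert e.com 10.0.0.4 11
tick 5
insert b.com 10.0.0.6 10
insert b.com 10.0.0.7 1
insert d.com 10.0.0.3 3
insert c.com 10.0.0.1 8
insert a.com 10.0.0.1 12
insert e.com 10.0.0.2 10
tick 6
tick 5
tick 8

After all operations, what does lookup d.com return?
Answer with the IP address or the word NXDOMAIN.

Answer: NXDOMAIN

Derivation:
Op 1: insert b.com -> 10.0.0.4 (expiry=0+5=5). clock=0
Op 2: insert a.com -> 10.0.0.2 (expiry=0+12=12). clock=0
Op 3: tick 1 -> clock=1.
Op 4: insert c.com -> 10.0.0.5 (expiry=1+13=14). clock=1
Op 5: tick 8 -> clock=9. purged={b.com}
Op 6: tick 9 -> clock=18. purged={a.com,c.com}
Op 7: tick 7 -> clock=25.
Op 8: tick 7 -> clock=32.
Op 9: tick 6 -> clock=38.
Op 10: tick 3 -> clock=41.
Op 11: tick 8 -> clock=49.
Op 12: tick 9 -> clock=58.
Op 13: insert c.com -> 10.0.0.6 (expiry=58+10=68). clock=58
Op 14: tick 3 -> clock=61.
Op 15: insert e.com -> 10.0.0.4 (expiry=61+11=72). clock=61
Op 16: tick 5 -> clock=66.
Op 17: insert b.com -> 10.0.0.6 (expiry=66+10=76). clock=66
Op 18: insert b.com -> 10.0.0.7 (expiry=66+1=67). clock=66
Op 19: insert d.com -> 10.0.0.3 (expiry=66+3=69). clock=66
Op 20: insert c.com -> 10.0.0.1 (expiry=66+8=74). clock=66
Op 21: insert a.com -> 10.0.0.1 (expiry=66+12=78). clock=66
Op 22: insert e.com -> 10.0.0.2 (expiry=66+10=76). clock=66
Op 23: tick 6 -> clock=72. purged={b.com,d.com}
Op 24: tick 5 -> clock=77. purged={c.com,e.com}
Op 25: tick 8 -> clock=85. purged={a.com}
lookup d.com: not in cache (expired or never inserted)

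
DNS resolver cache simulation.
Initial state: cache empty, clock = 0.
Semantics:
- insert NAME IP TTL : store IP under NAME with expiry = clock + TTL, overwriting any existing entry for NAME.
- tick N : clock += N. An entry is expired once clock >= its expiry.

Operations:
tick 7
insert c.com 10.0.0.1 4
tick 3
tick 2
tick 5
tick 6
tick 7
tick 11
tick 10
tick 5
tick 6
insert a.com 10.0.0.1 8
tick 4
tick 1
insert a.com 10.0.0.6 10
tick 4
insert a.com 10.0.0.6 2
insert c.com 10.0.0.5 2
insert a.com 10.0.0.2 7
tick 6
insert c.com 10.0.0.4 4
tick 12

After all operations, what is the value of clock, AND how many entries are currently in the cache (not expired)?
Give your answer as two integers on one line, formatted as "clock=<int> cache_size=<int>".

Op 1: tick 7 -> clock=7.
Op 2: insert c.com -> 10.0.0.1 (expiry=7+4=11). clock=7
Op 3: tick 3 -> clock=10.
Op 4: tick 2 -> clock=12. purged={c.com}
Op 5: tick 5 -> clock=17.
Op 6: tick 6 -> clock=23.
Op 7: tick 7 -> clock=30.
Op 8: tick 11 -> clock=41.
Op 9: tick 10 -> clock=51.
Op 10: tick 5 -> clock=56.
Op 11: tick 6 -> clock=62.
Op 12: insert a.com -> 10.0.0.1 (expiry=62+8=70). clock=62
Op 13: tick 4 -> clock=66.
Op 14: tick 1 -> clock=67.
Op 15: insert a.com -> 10.0.0.6 (expiry=67+10=77). clock=67
Op 16: tick 4 -> clock=71.
Op 17: insert a.com -> 10.0.0.6 (expiry=71+2=73). clock=71
Op 18: insert c.com -> 10.0.0.5 (expiry=71+2=73). clock=71
Op 19: insert a.com -> 10.0.0.2 (expiry=71+7=78). clock=71
Op 20: tick 6 -> clock=77. purged={c.com}
Op 21: insert c.com -> 10.0.0.4 (expiry=77+4=81). clock=77
Op 22: tick 12 -> clock=89. purged={a.com,c.com}
Final clock = 89
Final cache (unexpired): {} -> size=0

Answer: clock=89 cache_size=0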